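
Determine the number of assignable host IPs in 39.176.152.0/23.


Host bits = 32 - 23 = 9
Total addresses = 2^9 = 512
Usable = total - 2 (network and broadcast)
Usable hosts: 510


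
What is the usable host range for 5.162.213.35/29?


Network: 5.162.213.32
Broadcast: 5.162.213.39
First usable = network + 1
Last usable = broadcast - 1
Range: 5.162.213.33 to 5.162.213.38


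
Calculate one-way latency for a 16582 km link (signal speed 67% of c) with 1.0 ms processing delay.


Speed = 0.67 * 3e5 km/s = 201000 km/s
Propagation delay = 16582 / 201000 = 0.0825 s = 82.4975 ms
Processing delay = 1.0 ms
Total one-way latency = 83.4975 ms


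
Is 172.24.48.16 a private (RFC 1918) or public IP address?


RFC 1918 private ranges:
  10.0.0.0/8 (10.0.0.0 - 10.255.255.255)
  172.16.0.0/12 (172.16.0.0 - 172.31.255.255)
  192.168.0.0/16 (192.168.0.0 - 192.168.255.255)
Private (in 172.16.0.0/12)


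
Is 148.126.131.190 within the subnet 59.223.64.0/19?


Subnet network: 59.223.64.0
Test IP AND mask: 148.126.128.0
No, 148.126.131.190 is not in 59.223.64.0/19


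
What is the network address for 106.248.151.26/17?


IP:   01101010.11111000.10010111.00011010
Mask: 11111111.11111111.10000000.00000000
AND operation:
Net:  01101010.11111000.10000000.00000000
Network: 106.248.128.0/17


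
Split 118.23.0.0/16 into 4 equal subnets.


New prefix = 16 + 2 = 18
Each subnet has 16384 addresses
  118.23.0.0/18
  118.23.64.0/18
  118.23.128.0/18
  118.23.192.0/18
Subnets: 118.23.0.0/18, 118.23.64.0/18, 118.23.128.0/18, 118.23.192.0/18


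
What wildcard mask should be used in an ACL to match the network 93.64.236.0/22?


Subnet mask: 255.255.252.0
Wildcard = 255.255.255.255 - subnet mask
255 - 255 = 0
255 - 255 = 0
255 - 252 = 3
255 - 0 = 255
Wildcard: 0.0.3.255


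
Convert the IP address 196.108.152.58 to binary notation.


196 = 11000100
108 = 01101100
152 = 10011000
58 = 00111010
Binary: 11000100.01101100.10011000.00111010


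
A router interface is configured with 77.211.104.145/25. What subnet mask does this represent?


/25 means 25 network bits, 7 host bits
Binary: 11111111111111111111111110000000
Mask: 255.255.255.128


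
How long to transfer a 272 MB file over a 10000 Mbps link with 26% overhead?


Effective throughput = 10000 * (1 - 26/100) = 7400 Mbps
File size in Mb = 272 * 8 = 2176 Mb
Time = 2176 / 7400
Time = 0.2941 seconds


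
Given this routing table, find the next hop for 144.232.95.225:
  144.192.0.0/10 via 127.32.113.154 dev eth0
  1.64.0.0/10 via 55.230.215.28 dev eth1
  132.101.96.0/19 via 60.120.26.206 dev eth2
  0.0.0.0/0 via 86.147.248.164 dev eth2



Longest prefix match for 144.232.95.225:
  /10 144.192.0.0: MATCH
  /10 1.64.0.0: no
  /19 132.101.96.0: no
  /0 0.0.0.0: MATCH
Selected: next-hop 127.32.113.154 via eth0 (matched /10)


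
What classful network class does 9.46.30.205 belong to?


First octet: 9
Binary: 00001001
0xxxxxxx -> Class A (1-126)
Class A, default mask 255.0.0.0 (/8)


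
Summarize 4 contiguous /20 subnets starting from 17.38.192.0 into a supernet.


Original prefix: /20
Number of subnets: 4 = 2^2
New prefix = 20 - 2 = 18
Supernet: 17.38.192.0/18


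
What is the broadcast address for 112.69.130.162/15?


Network: 112.68.0.0/15
Host bits = 17
Set all host bits to 1:
Broadcast: 112.69.255.255


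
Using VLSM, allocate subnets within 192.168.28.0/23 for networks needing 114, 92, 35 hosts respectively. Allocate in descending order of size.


114 hosts -> /25 (126 usable): 192.168.28.0/25
92 hosts -> /25 (126 usable): 192.168.28.128/25
35 hosts -> /26 (62 usable): 192.168.29.0/26
Allocation: 192.168.28.0/25 (114 hosts, 126 usable); 192.168.28.128/25 (92 hosts, 126 usable); 192.168.29.0/26 (35 hosts, 62 usable)


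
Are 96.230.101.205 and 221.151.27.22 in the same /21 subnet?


Mask: 255.255.248.0
96.230.101.205 AND mask = 96.230.96.0
221.151.27.22 AND mask = 221.151.24.0
No, different subnets (96.230.96.0 vs 221.151.24.0)


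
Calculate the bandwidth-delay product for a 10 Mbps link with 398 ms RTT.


BDP = bandwidth * RTT
= 10 Mbps * 398 ms
= 10 * 1e6 * 398 / 1000 bits
= 3980000 bits
= 497500 bytes
= 485.8398 KB
BDP = 3980000 bits (497500 bytes)


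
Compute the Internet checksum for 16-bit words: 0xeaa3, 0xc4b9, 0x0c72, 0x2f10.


Sum all words (with carry folding):
+ 0xeaa3 = 0xeaa3
+ 0xc4b9 = 0xaf5d
+ 0x0c72 = 0xbbcf
+ 0x2f10 = 0xeadf
One's complement: ~0xeadf
Checksum = 0x1520


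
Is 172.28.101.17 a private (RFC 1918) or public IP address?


RFC 1918 private ranges:
  10.0.0.0/8 (10.0.0.0 - 10.255.255.255)
  172.16.0.0/12 (172.16.0.0 - 172.31.255.255)
  192.168.0.0/16 (192.168.0.0 - 192.168.255.255)
Private (in 172.16.0.0/12)


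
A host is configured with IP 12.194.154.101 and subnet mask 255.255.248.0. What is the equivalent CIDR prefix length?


Binary: 11111111.11111111.11111000.00000000
Count leading 1s
Prefix: /21


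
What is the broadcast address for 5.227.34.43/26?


Network: 5.227.34.0/26
Host bits = 6
Set all host bits to 1:
Broadcast: 5.227.34.63


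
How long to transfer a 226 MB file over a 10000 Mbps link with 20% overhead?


Effective throughput = 10000 * (1 - 20/100) = 8000 Mbps
File size in Mb = 226 * 8 = 1808 Mb
Time = 1808 / 8000
Time = 0.226 seconds


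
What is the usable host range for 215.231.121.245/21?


Network: 215.231.120.0
Broadcast: 215.231.127.255
First usable = network + 1
Last usable = broadcast - 1
Range: 215.231.120.1 to 215.231.127.254


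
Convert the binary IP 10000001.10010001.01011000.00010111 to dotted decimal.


10000001 = 129
10010001 = 145
01011000 = 88
00010111 = 23
IP: 129.145.88.23


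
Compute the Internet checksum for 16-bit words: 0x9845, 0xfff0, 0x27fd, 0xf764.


Sum all words (with carry folding):
+ 0x9845 = 0x9845
+ 0xfff0 = 0x9836
+ 0x27fd = 0xc033
+ 0xf764 = 0xb798
One's complement: ~0xb798
Checksum = 0x4867


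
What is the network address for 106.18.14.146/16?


IP:   01101010.00010010.00001110.10010010
Mask: 11111111.11111111.00000000.00000000
AND operation:
Net:  01101010.00010010.00000000.00000000
Network: 106.18.0.0/16


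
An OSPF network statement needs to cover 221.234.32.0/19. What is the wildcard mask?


Subnet mask: 255.255.224.0
Wildcard = 255.255.255.255 - subnet mask
255 - 255 = 0
255 - 255 = 0
255 - 224 = 31
255 - 0 = 255
Wildcard: 0.0.31.255


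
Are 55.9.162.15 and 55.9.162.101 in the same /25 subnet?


Mask: 255.255.255.128
55.9.162.15 AND mask = 55.9.162.0
55.9.162.101 AND mask = 55.9.162.0
Yes, same subnet (55.9.162.0)


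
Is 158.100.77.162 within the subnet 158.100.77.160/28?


Subnet network: 158.100.77.160
Test IP AND mask: 158.100.77.160
Yes, 158.100.77.162 is in 158.100.77.160/28


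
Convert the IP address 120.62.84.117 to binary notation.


120 = 01111000
62 = 00111110
84 = 01010100
117 = 01110101
Binary: 01111000.00111110.01010100.01110101


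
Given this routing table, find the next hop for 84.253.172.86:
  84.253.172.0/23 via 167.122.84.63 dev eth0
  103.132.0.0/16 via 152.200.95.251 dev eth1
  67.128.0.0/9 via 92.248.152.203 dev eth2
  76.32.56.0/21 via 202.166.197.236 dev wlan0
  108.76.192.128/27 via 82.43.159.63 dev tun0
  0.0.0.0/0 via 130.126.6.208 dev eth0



Longest prefix match for 84.253.172.86:
  /23 84.253.172.0: MATCH
  /16 103.132.0.0: no
  /9 67.128.0.0: no
  /21 76.32.56.0: no
  /27 108.76.192.128: no
  /0 0.0.0.0: MATCH
Selected: next-hop 167.122.84.63 via eth0 (matched /23)


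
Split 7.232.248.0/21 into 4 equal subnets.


New prefix = 21 + 2 = 23
Each subnet has 512 addresses
  7.232.248.0/23
  7.232.250.0/23
  7.232.252.0/23
  7.232.254.0/23
Subnets: 7.232.248.0/23, 7.232.250.0/23, 7.232.252.0/23, 7.232.254.0/23


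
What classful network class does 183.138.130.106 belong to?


First octet: 183
Binary: 10110111
10xxxxxx -> Class B (128-191)
Class B, default mask 255.255.0.0 (/16)


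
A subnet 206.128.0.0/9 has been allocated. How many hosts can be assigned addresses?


Host bits = 32 - 9 = 23
Total addresses = 2^23 = 8388608
Usable = total - 2 (network and broadcast)
Usable hosts: 8388606


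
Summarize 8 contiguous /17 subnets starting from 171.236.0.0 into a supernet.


Original prefix: /17
Number of subnets: 8 = 2^3
New prefix = 17 - 3 = 14
Supernet: 171.236.0.0/14


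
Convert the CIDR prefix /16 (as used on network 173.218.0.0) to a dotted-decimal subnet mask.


/16 means 16 network bits, 16 host bits
Binary: 11111111111111110000000000000000
Mask: 255.255.0.0


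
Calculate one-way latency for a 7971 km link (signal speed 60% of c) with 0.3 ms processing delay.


Speed = 0.6 * 3e5 km/s = 180000 km/s
Propagation delay = 7971 / 180000 = 0.0443 s = 44.2833 ms
Processing delay = 0.3 ms
Total one-way latency = 44.5833 ms


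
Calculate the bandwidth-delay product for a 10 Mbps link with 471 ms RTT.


BDP = bandwidth * RTT
= 10 Mbps * 471 ms
= 10 * 1e6 * 471 / 1000 bits
= 4710000 bits
= 588750 bytes
= 574.9512 KB
BDP = 4710000 bits (588750 bytes)


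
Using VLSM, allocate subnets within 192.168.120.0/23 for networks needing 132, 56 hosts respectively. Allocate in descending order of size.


132 hosts -> /24 (254 usable): 192.168.120.0/24
56 hosts -> /26 (62 usable): 192.168.121.0/26
Allocation: 192.168.120.0/24 (132 hosts, 254 usable); 192.168.121.0/26 (56 hosts, 62 usable)


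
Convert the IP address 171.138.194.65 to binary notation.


171 = 10101011
138 = 10001010
194 = 11000010
65 = 01000001
Binary: 10101011.10001010.11000010.01000001


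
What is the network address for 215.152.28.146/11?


IP:   11010111.10011000.00011100.10010010
Mask: 11111111.11100000.00000000.00000000
AND operation:
Net:  11010111.10000000.00000000.00000000
Network: 215.128.0.0/11


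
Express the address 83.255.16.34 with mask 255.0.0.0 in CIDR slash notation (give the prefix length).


Binary: 11111111.00000000.00000000.00000000
Count leading 1s
Prefix: /8


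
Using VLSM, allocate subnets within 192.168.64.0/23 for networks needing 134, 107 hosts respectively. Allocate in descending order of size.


134 hosts -> /24 (254 usable): 192.168.64.0/24
107 hosts -> /25 (126 usable): 192.168.65.0/25
Allocation: 192.168.64.0/24 (134 hosts, 254 usable); 192.168.65.0/25 (107 hosts, 126 usable)


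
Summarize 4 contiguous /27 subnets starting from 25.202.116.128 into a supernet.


Original prefix: /27
Number of subnets: 4 = 2^2
New prefix = 27 - 2 = 25
Supernet: 25.202.116.128/25


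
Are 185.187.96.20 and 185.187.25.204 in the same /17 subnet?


Mask: 255.255.128.0
185.187.96.20 AND mask = 185.187.0.0
185.187.25.204 AND mask = 185.187.0.0
Yes, same subnet (185.187.0.0)


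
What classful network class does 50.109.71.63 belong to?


First octet: 50
Binary: 00110010
0xxxxxxx -> Class A (1-126)
Class A, default mask 255.0.0.0 (/8)


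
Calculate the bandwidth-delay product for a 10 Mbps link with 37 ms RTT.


BDP = bandwidth * RTT
= 10 Mbps * 37 ms
= 10 * 1e6 * 37 / 1000 bits
= 370000 bits
= 46250 bytes
= 45.166 KB
BDP = 370000 bits (46250 bytes)


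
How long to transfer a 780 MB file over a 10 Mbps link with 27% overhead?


Effective throughput = 10 * (1 - 27/100) = 7.3 Mbps
File size in Mb = 780 * 8 = 6240 Mb
Time = 6240 / 7.3
Time = 854.7945 seconds


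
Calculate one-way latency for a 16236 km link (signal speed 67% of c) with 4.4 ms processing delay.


Speed = 0.67 * 3e5 km/s = 201000 km/s
Propagation delay = 16236 / 201000 = 0.0808 s = 80.7761 ms
Processing delay = 4.4 ms
Total one-way latency = 85.1761 ms


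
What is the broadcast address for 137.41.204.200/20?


Network: 137.41.192.0/20
Host bits = 12
Set all host bits to 1:
Broadcast: 137.41.207.255


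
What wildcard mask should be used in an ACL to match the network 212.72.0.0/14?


Subnet mask: 255.252.0.0
Wildcard = 255.255.255.255 - subnet mask
255 - 255 = 0
255 - 252 = 3
255 - 0 = 255
255 - 0 = 255
Wildcard: 0.3.255.255


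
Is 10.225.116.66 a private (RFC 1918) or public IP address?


RFC 1918 private ranges:
  10.0.0.0/8 (10.0.0.0 - 10.255.255.255)
  172.16.0.0/12 (172.16.0.0 - 172.31.255.255)
  192.168.0.0/16 (192.168.0.0 - 192.168.255.255)
Private (in 10.0.0.0/8)


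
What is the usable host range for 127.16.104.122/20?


Network: 127.16.96.0
Broadcast: 127.16.111.255
First usable = network + 1
Last usable = broadcast - 1
Range: 127.16.96.1 to 127.16.111.254


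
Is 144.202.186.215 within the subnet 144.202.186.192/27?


Subnet network: 144.202.186.192
Test IP AND mask: 144.202.186.192
Yes, 144.202.186.215 is in 144.202.186.192/27


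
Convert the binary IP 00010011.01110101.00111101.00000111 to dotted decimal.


00010011 = 19
01110101 = 117
00111101 = 61
00000111 = 7
IP: 19.117.61.7


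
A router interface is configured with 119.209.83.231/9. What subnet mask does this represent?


/9 means 9 network bits, 23 host bits
Binary: 11111111100000000000000000000000
Mask: 255.128.0.0


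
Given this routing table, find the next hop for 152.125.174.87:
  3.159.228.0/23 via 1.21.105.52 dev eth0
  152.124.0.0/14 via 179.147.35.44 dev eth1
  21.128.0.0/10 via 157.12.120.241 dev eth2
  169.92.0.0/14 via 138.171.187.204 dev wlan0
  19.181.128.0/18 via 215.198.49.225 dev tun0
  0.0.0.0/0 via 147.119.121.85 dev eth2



Longest prefix match for 152.125.174.87:
  /23 3.159.228.0: no
  /14 152.124.0.0: MATCH
  /10 21.128.0.0: no
  /14 169.92.0.0: no
  /18 19.181.128.0: no
  /0 0.0.0.0: MATCH
Selected: next-hop 179.147.35.44 via eth1 (matched /14)


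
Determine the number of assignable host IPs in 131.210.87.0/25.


Host bits = 32 - 25 = 7
Total addresses = 2^7 = 128
Usable = total - 2 (network and broadcast)
Usable hosts: 126


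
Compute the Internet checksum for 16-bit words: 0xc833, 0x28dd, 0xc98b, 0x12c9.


Sum all words (with carry folding):
+ 0xc833 = 0xc833
+ 0x28dd = 0xf110
+ 0xc98b = 0xba9c
+ 0x12c9 = 0xcd65
One's complement: ~0xcd65
Checksum = 0x329a


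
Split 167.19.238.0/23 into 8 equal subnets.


New prefix = 23 + 3 = 26
Each subnet has 64 addresses
  167.19.238.0/26
  167.19.238.64/26
  167.19.238.128/26
  167.19.238.192/26
  167.19.239.0/26
  167.19.239.64/26
  167.19.239.128/26
  167.19.239.192/26
Subnets: 167.19.238.0/26, 167.19.238.64/26, 167.19.238.128/26, 167.19.238.192/26, 167.19.239.0/26, 167.19.239.64/26, 167.19.239.128/26, 167.19.239.192/26


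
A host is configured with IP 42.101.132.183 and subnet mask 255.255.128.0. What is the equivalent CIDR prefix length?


Binary: 11111111.11111111.10000000.00000000
Count leading 1s
Prefix: /17


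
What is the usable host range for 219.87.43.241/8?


Network: 219.0.0.0
Broadcast: 219.255.255.255
First usable = network + 1
Last usable = broadcast - 1
Range: 219.0.0.1 to 219.255.255.254


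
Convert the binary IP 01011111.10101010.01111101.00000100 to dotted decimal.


01011111 = 95
10101010 = 170
01111101 = 125
00000100 = 4
IP: 95.170.125.4


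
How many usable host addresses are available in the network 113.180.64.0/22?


Host bits = 32 - 22 = 10
Total addresses = 2^10 = 1024
Usable = total - 2 (network and broadcast)
Usable hosts: 1022


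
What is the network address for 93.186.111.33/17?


IP:   01011101.10111010.01101111.00100001
Mask: 11111111.11111111.10000000.00000000
AND operation:
Net:  01011101.10111010.00000000.00000000
Network: 93.186.0.0/17


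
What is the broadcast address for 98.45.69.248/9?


Network: 98.0.0.0/9
Host bits = 23
Set all host bits to 1:
Broadcast: 98.127.255.255


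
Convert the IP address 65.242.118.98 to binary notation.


65 = 01000001
242 = 11110010
118 = 01110110
98 = 01100010
Binary: 01000001.11110010.01110110.01100010


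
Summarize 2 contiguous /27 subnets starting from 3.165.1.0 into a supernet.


Original prefix: /27
Number of subnets: 2 = 2^1
New prefix = 27 - 1 = 26
Supernet: 3.165.1.0/26


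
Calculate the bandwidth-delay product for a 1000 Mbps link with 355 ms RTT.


BDP = bandwidth * RTT
= 1000 Mbps * 355 ms
= 1000 * 1e6 * 355 / 1000 bits
= 355000000 bits
= 44375000 bytes
= 43334.9609 KB
BDP = 355000000 bits (44375000 bytes)


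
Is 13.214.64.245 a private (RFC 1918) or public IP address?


RFC 1918 private ranges:
  10.0.0.0/8 (10.0.0.0 - 10.255.255.255)
  172.16.0.0/12 (172.16.0.0 - 172.31.255.255)
  192.168.0.0/16 (192.168.0.0 - 192.168.255.255)
Public (not in any RFC 1918 range)


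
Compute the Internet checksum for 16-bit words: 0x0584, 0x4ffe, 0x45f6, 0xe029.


Sum all words (with carry folding):
+ 0x0584 = 0x0584
+ 0x4ffe = 0x5582
+ 0x45f6 = 0x9b78
+ 0xe029 = 0x7ba2
One's complement: ~0x7ba2
Checksum = 0x845d


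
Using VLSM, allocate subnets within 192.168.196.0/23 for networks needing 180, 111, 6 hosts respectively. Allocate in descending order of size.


180 hosts -> /24 (254 usable): 192.168.196.0/24
111 hosts -> /25 (126 usable): 192.168.197.0/25
6 hosts -> /29 (6 usable): 192.168.197.128/29
Allocation: 192.168.196.0/24 (180 hosts, 254 usable); 192.168.197.0/25 (111 hosts, 126 usable); 192.168.197.128/29 (6 hosts, 6 usable)


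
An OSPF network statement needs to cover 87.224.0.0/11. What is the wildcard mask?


Subnet mask: 255.224.0.0
Wildcard = 255.255.255.255 - subnet mask
255 - 255 = 0
255 - 224 = 31
255 - 0 = 255
255 - 0 = 255
Wildcard: 0.31.255.255


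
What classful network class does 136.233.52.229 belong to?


First octet: 136
Binary: 10001000
10xxxxxx -> Class B (128-191)
Class B, default mask 255.255.0.0 (/16)


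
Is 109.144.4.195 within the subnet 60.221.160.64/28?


Subnet network: 60.221.160.64
Test IP AND mask: 109.144.4.192
No, 109.144.4.195 is not in 60.221.160.64/28


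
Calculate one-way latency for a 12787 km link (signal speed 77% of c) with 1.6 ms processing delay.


Speed = 0.77 * 3e5 km/s = 231000 km/s
Propagation delay = 12787 / 231000 = 0.0554 s = 55.355 ms
Processing delay = 1.6 ms
Total one-way latency = 56.955 ms


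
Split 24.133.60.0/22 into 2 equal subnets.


New prefix = 22 + 1 = 23
Each subnet has 512 addresses
  24.133.60.0/23
  24.133.62.0/23
Subnets: 24.133.60.0/23, 24.133.62.0/23


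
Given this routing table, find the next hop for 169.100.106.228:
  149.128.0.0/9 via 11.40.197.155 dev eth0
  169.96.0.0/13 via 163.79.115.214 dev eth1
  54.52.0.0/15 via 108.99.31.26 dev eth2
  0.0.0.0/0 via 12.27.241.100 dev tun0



Longest prefix match for 169.100.106.228:
  /9 149.128.0.0: no
  /13 169.96.0.0: MATCH
  /15 54.52.0.0: no
  /0 0.0.0.0: MATCH
Selected: next-hop 163.79.115.214 via eth1 (matched /13)


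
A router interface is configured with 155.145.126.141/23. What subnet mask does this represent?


/23 means 23 network bits, 9 host bits
Binary: 11111111111111111111111000000000
Mask: 255.255.254.0


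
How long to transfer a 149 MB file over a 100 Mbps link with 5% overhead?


Effective throughput = 100 * (1 - 5/100) = 95 Mbps
File size in Mb = 149 * 8 = 1192 Mb
Time = 1192 / 95
Time = 12.5474 seconds


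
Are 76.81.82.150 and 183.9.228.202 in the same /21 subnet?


Mask: 255.255.248.0
76.81.82.150 AND mask = 76.81.80.0
183.9.228.202 AND mask = 183.9.224.0
No, different subnets (76.81.80.0 vs 183.9.224.0)


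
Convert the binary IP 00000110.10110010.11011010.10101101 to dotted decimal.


00000110 = 6
10110010 = 178
11011010 = 218
10101101 = 173
IP: 6.178.218.173


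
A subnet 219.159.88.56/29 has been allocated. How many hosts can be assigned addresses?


Host bits = 32 - 29 = 3
Total addresses = 2^3 = 8
Usable = total - 2 (network and broadcast)
Usable hosts: 6


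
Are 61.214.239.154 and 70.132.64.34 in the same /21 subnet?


Mask: 255.255.248.0
61.214.239.154 AND mask = 61.214.232.0
70.132.64.34 AND mask = 70.132.64.0
No, different subnets (61.214.232.0 vs 70.132.64.0)


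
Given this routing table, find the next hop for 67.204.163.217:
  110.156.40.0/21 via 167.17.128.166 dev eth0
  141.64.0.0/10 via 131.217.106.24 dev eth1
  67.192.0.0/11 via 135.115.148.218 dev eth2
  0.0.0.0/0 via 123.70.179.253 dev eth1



Longest prefix match for 67.204.163.217:
  /21 110.156.40.0: no
  /10 141.64.0.0: no
  /11 67.192.0.0: MATCH
  /0 0.0.0.0: MATCH
Selected: next-hop 135.115.148.218 via eth2 (matched /11)


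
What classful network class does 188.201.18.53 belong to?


First octet: 188
Binary: 10111100
10xxxxxx -> Class B (128-191)
Class B, default mask 255.255.0.0 (/16)


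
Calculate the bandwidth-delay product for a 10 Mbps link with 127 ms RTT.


BDP = bandwidth * RTT
= 10 Mbps * 127 ms
= 10 * 1e6 * 127 / 1000 bits
= 1270000 bits
= 158750 bytes
= 155.0293 KB
BDP = 1270000 bits (158750 bytes)


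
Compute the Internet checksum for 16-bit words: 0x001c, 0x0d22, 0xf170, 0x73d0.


Sum all words (with carry folding):
+ 0x001c = 0x001c
+ 0x0d22 = 0x0d3e
+ 0xf170 = 0xfeae
+ 0x73d0 = 0x727f
One's complement: ~0x727f
Checksum = 0x8d80


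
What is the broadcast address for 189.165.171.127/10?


Network: 189.128.0.0/10
Host bits = 22
Set all host bits to 1:
Broadcast: 189.191.255.255


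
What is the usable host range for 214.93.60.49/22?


Network: 214.93.60.0
Broadcast: 214.93.63.255
First usable = network + 1
Last usable = broadcast - 1
Range: 214.93.60.1 to 214.93.63.254


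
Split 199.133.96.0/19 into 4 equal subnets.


New prefix = 19 + 2 = 21
Each subnet has 2048 addresses
  199.133.96.0/21
  199.133.104.0/21
  199.133.112.0/21
  199.133.120.0/21
Subnets: 199.133.96.0/21, 199.133.104.0/21, 199.133.112.0/21, 199.133.120.0/21


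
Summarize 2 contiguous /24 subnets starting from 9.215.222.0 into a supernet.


Original prefix: /24
Number of subnets: 2 = 2^1
New prefix = 24 - 1 = 23
Supernet: 9.215.222.0/23


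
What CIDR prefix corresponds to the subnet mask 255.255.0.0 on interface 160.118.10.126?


Binary: 11111111.11111111.00000000.00000000
Count leading 1s
Prefix: /16


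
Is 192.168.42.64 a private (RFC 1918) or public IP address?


RFC 1918 private ranges:
  10.0.0.0/8 (10.0.0.0 - 10.255.255.255)
  172.16.0.0/12 (172.16.0.0 - 172.31.255.255)
  192.168.0.0/16 (192.168.0.0 - 192.168.255.255)
Private (in 192.168.0.0/16)


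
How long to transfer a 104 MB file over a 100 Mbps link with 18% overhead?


Effective throughput = 100 * (1 - 18/100) = 82 Mbps
File size in Mb = 104 * 8 = 832 Mb
Time = 832 / 82
Time = 10.1463 seconds


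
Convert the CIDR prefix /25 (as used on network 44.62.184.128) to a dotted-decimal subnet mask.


/25 means 25 network bits, 7 host bits
Binary: 11111111111111111111111110000000
Mask: 255.255.255.128


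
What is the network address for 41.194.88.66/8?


IP:   00101001.11000010.01011000.01000010
Mask: 11111111.00000000.00000000.00000000
AND operation:
Net:  00101001.00000000.00000000.00000000
Network: 41.0.0.0/8


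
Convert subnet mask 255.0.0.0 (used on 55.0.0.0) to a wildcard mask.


Subnet mask: 255.0.0.0
Wildcard = 255.255.255.255 - subnet mask
255 - 255 = 0
255 - 0 = 255
255 - 0 = 255
255 - 0 = 255
Wildcard: 0.255.255.255


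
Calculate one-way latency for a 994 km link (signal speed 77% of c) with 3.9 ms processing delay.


Speed = 0.77 * 3e5 km/s = 231000 km/s
Propagation delay = 994 / 231000 = 0.0043 s = 4.303 ms
Processing delay = 3.9 ms
Total one-way latency = 8.203 ms


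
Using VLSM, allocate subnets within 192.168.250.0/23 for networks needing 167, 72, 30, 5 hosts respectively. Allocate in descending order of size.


167 hosts -> /24 (254 usable): 192.168.250.0/24
72 hosts -> /25 (126 usable): 192.168.251.0/25
30 hosts -> /27 (30 usable): 192.168.251.128/27
5 hosts -> /29 (6 usable): 192.168.251.160/29
Allocation: 192.168.250.0/24 (167 hosts, 254 usable); 192.168.251.0/25 (72 hosts, 126 usable); 192.168.251.128/27 (30 hosts, 30 usable); 192.168.251.160/29 (5 hosts, 6 usable)


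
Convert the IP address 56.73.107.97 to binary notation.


56 = 00111000
73 = 01001001
107 = 01101011
97 = 01100001
Binary: 00111000.01001001.01101011.01100001


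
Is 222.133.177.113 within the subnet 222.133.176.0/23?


Subnet network: 222.133.176.0
Test IP AND mask: 222.133.176.0
Yes, 222.133.177.113 is in 222.133.176.0/23


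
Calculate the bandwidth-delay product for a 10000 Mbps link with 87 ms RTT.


BDP = bandwidth * RTT
= 10000 Mbps * 87 ms
= 10000 * 1e6 * 87 / 1000 bits
= 870000000 bits
= 108750000 bytes
= 106201.1719 KB
BDP = 870000000 bits (108750000 bytes)


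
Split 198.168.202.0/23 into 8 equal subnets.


New prefix = 23 + 3 = 26
Each subnet has 64 addresses
  198.168.202.0/26
  198.168.202.64/26
  198.168.202.128/26
  198.168.202.192/26
  198.168.203.0/26
  198.168.203.64/26
  198.168.203.128/26
  198.168.203.192/26
Subnets: 198.168.202.0/26, 198.168.202.64/26, 198.168.202.128/26, 198.168.202.192/26, 198.168.203.0/26, 198.168.203.64/26, 198.168.203.128/26, 198.168.203.192/26


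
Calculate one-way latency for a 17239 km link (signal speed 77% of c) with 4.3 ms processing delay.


Speed = 0.77 * 3e5 km/s = 231000 km/s
Propagation delay = 17239 / 231000 = 0.0746 s = 74.6277 ms
Processing delay = 4.3 ms
Total one-way latency = 78.9277 ms


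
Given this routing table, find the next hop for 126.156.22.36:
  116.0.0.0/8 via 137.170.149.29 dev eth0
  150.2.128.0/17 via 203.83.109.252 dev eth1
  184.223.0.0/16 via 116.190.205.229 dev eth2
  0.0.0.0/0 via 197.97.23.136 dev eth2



Longest prefix match for 126.156.22.36:
  /8 116.0.0.0: no
  /17 150.2.128.0: no
  /16 184.223.0.0: no
  /0 0.0.0.0: MATCH
Selected: next-hop 197.97.23.136 via eth2 (matched /0)


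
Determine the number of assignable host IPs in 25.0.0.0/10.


Host bits = 32 - 10 = 22
Total addresses = 2^22 = 4194304
Usable = total - 2 (network and broadcast)
Usable hosts: 4194302


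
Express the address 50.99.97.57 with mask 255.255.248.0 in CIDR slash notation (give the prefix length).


Binary: 11111111.11111111.11111000.00000000
Count leading 1s
Prefix: /21


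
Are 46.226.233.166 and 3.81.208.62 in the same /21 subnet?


Mask: 255.255.248.0
46.226.233.166 AND mask = 46.226.232.0
3.81.208.62 AND mask = 3.81.208.0
No, different subnets (46.226.232.0 vs 3.81.208.0)


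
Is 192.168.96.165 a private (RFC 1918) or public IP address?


RFC 1918 private ranges:
  10.0.0.0/8 (10.0.0.0 - 10.255.255.255)
  172.16.0.0/12 (172.16.0.0 - 172.31.255.255)
  192.168.0.0/16 (192.168.0.0 - 192.168.255.255)
Private (in 192.168.0.0/16)


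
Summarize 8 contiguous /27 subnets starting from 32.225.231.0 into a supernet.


Original prefix: /27
Number of subnets: 8 = 2^3
New prefix = 27 - 3 = 24
Supernet: 32.225.231.0/24


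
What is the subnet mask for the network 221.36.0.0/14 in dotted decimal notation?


/14 means 14 network bits, 18 host bits
Binary: 11111111111111000000000000000000
Mask: 255.252.0.0


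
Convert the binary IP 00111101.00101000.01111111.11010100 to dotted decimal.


00111101 = 61
00101000 = 40
01111111 = 127
11010100 = 212
IP: 61.40.127.212


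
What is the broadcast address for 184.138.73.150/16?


Network: 184.138.0.0/16
Host bits = 16
Set all host bits to 1:
Broadcast: 184.138.255.255


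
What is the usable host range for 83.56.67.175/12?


Network: 83.48.0.0
Broadcast: 83.63.255.255
First usable = network + 1
Last usable = broadcast - 1
Range: 83.48.0.1 to 83.63.255.254


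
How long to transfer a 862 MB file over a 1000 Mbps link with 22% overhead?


Effective throughput = 1000 * (1 - 22/100) = 780 Mbps
File size in Mb = 862 * 8 = 6896 Mb
Time = 6896 / 780
Time = 8.841 seconds


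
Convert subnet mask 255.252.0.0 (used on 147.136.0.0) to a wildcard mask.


Subnet mask: 255.252.0.0
Wildcard = 255.255.255.255 - subnet mask
255 - 255 = 0
255 - 252 = 3
255 - 0 = 255
255 - 0 = 255
Wildcard: 0.3.255.255


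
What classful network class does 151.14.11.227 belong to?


First octet: 151
Binary: 10010111
10xxxxxx -> Class B (128-191)
Class B, default mask 255.255.0.0 (/16)


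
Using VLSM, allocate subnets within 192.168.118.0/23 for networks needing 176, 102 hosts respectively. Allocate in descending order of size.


176 hosts -> /24 (254 usable): 192.168.118.0/24
102 hosts -> /25 (126 usable): 192.168.119.0/25
Allocation: 192.168.118.0/24 (176 hosts, 254 usable); 192.168.119.0/25 (102 hosts, 126 usable)


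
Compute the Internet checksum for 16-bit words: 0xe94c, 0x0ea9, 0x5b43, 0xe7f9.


Sum all words (with carry folding):
+ 0xe94c = 0xe94c
+ 0x0ea9 = 0xf7f5
+ 0x5b43 = 0x5339
+ 0xe7f9 = 0x3b33
One's complement: ~0x3b33
Checksum = 0xc4cc


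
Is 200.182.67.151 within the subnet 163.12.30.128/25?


Subnet network: 163.12.30.128
Test IP AND mask: 200.182.67.128
No, 200.182.67.151 is not in 163.12.30.128/25


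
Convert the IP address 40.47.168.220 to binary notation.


40 = 00101000
47 = 00101111
168 = 10101000
220 = 11011100
Binary: 00101000.00101111.10101000.11011100


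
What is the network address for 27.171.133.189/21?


IP:   00011011.10101011.10000101.10111101
Mask: 11111111.11111111.11111000.00000000
AND operation:
Net:  00011011.10101011.10000000.00000000
Network: 27.171.128.0/21


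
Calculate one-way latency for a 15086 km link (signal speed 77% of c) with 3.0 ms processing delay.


Speed = 0.77 * 3e5 km/s = 231000 km/s
Propagation delay = 15086 / 231000 = 0.0653 s = 65.3074 ms
Processing delay = 3.0 ms
Total one-way latency = 68.3074 ms


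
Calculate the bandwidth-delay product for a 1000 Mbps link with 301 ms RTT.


BDP = bandwidth * RTT
= 1000 Mbps * 301 ms
= 1000 * 1e6 * 301 / 1000 bits
= 301000000 bits
= 37625000 bytes
= 36743.1641 KB
BDP = 301000000 bits (37625000 bytes)


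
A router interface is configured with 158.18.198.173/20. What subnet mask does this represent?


/20 means 20 network bits, 12 host bits
Binary: 11111111111111111111000000000000
Mask: 255.255.240.0


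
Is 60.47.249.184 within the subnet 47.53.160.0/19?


Subnet network: 47.53.160.0
Test IP AND mask: 60.47.224.0
No, 60.47.249.184 is not in 47.53.160.0/19


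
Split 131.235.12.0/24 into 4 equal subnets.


New prefix = 24 + 2 = 26
Each subnet has 64 addresses
  131.235.12.0/26
  131.235.12.64/26
  131.235.12.128/26
  131.235.12.192/26
Subnets: 131.235.12.0/26, 131.235.12.64/26, 131.235.12.128/26, 131.235.12.192/26


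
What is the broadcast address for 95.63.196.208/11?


Network: 95.32.0.0/11
Host bits = 21
Set all host bits to 1:
Broadcast: 95.63.255.255


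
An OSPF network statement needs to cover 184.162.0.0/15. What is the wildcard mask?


Subnet mask: 255.254.0.0
Wildcard = 255.255.255.255 - subnet mask
255 - 255 = 0
255 - 254 = 1
255 - 0 = 255
255 - 0 = 255
Wildcard: 0.1.255.255


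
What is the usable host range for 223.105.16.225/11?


Network: 223.96.0.0
Broadcast: 223.127.255.255
First usable = network + 1
Last usable = broadcast - 1
Range: 223.96.0.1 to 223.127.255.254


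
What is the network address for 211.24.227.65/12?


IP:   11010011.00011000.11100011.01000001
Mask: 11111111.11110000.00000000.00000000
AND operation:
Net:  11010011.00010000.00000000.00000000
Network: 211.16.0.0/12


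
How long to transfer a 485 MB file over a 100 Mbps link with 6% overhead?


Effective throughput = 100 * (1 - 6/100) = 94 Mbps
File size in Mb = 485 * 8 = 3880 Mb
Time = 3880 / 94
Time = 41.2766 seconds


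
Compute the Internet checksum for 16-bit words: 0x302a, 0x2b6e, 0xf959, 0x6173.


Sum all words (with carry folding):
+ 0x302a = 0x302a
+ 0x2b6e = 0x5b98
+ 0xf959 = 0x54f2
+ 0x6173 = 0xb665
One's complement: ~0xb665
Checksum = 0x499a


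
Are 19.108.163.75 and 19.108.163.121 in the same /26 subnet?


Mask: 255.255.255.192
19.108.163.75 AND mask = 19.108.163.64
19.108.163.121 AND mask = 19.108.163.64
Yes, same subnet (19.108.163.64)


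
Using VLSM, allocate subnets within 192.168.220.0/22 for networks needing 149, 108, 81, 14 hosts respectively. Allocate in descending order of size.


149 hosts -> /24 (254 usable): 192.168.220.0/24
108 hosts -> /25 (126 usable): 192.168.221.0/25
81 hosts -> /25 (126 usable): 192.168.221.128/25
14 hosts -> /28 (14 usable): 192.168.222.0/28
Allocation: 192.168.220.0/24 (149 hosts, 254 usable); 192.168.221.0/25 (108 hosts, 126 usable); 192.168.221.128/25 (81 hosts, 126 usable); 192.168.222.0/28 (14 hosts, 14 usable)


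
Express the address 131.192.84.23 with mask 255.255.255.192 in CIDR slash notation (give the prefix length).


Binary: 11111111.11111111.11111111.11000000
Count leading 1s
Prefix: /26


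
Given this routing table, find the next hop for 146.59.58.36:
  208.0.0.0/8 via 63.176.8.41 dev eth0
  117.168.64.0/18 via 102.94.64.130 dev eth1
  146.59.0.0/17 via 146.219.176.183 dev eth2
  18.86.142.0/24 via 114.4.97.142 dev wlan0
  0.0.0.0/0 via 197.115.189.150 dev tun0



Longest prefix match for 146.59.58.36:
  /8 208.0.0.0: no
  /18 117.168.64.0: no
  /17 146.59.0.0: MATCH
  /24 18.86.142.0: no
  /0 0.0.0.0: MATCH
Selected: next-hop 146.219.176.183 via eth2 (matched /17)


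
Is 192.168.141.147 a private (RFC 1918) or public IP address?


RFC 1918 private ranges:
  10.0.0.0/8 (10.0.0.0 - 10.255.255.255)
  172.16.0.0/12 (172.16.0.0 - 172.31.255.255)
  192.168.0.0/16 (192.168.0.0 - 192.168.255.255)
Private (in 192.168.0.0/16)


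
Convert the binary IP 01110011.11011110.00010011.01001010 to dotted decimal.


01110011 = 115
11011110 = 222
00010011 = 19
01001010 = 74
IP: 115.222.19.74


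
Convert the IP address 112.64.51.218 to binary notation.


112 = 01110000
64 = 01000000
51 = 00110011
218 = 11011010
Binary: 01110000.01000000.00110011.11011010


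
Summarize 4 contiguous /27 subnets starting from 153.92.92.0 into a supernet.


Original prefix: /27
Number of subnets: 4 = 2^2
New prefix = 27 - 2 = 25
Supernet: 153.92.92.0/25


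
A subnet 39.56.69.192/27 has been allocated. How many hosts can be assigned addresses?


Host bits = 32 - 27 = 5
Total addresses = 2^5 = 32
Usable = total - 2 (network and broadcast)
Usable hosts: 30


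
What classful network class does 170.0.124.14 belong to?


First octet: 170
Binary: 10101010
10xxxxxx -> Class B (128-191)
Class B, default mask 255.255.0.0 (/16)


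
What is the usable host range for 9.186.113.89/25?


Network: 9.186.113.0
Broadcast: 9.186.113.127
First usable = network + 1
Last usable = broadcast - 1
Range: 9.186.113.1 to 9.186.113.126


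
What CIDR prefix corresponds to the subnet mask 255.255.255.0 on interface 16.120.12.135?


Binary: 11111111.11111111.11111111.00000000
Count leading 1s
Prefix: /24


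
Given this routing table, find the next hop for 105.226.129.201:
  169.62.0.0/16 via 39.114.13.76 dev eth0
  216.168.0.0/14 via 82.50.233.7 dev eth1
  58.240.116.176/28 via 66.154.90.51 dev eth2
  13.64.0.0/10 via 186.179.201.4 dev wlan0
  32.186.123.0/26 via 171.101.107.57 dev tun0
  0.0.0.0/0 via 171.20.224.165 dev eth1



Longest prefix match for 105.226.129.201:
  /16 169.62.0.0: no
  /14 216.168.0.0: no
  /28 58.240.116.176: no
  /10 13.64.0.0: no
  /26 32.186.123.0: no
  /0 0.0.0.0: MATCH
Selected: next-hop 171.20.224.165 via eth1 (matched /0)


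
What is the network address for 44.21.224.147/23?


IP:   00101100.00010101.11100000.10010011
Mask: 11111111.11111111.11111110.00000000
AND operation:
Net:  00101100.00010101.11100000.00000000
Network: 44.21.224.0/23


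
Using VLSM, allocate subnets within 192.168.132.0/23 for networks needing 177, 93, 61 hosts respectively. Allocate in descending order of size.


177 hosts -> /24 (254 usable): 192.168.132.0/24
93 hosts -> /25 (126 usable): 192.168.133.0/25
61 hosts -> /26 (62 usable): 192.168.133.128/26
Allocation: 192.168.132.0/24 (177 hosts, 254 usable); 192.168.133.0/25 (93 hosts, 126 usable); 192.168.133.128/26 (61 hosts, 62 usable)


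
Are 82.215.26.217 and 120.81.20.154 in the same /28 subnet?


Mask: 255.255.255.240
82.215.26.217 AND mask = 82.215.26.208
120.81.20.154 AND mask = 120.81.20.144
No, different subnets (82.215.26.208 vs 120.81.20.144)


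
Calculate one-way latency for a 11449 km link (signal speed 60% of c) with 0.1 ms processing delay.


Speed = 0.6 * 3e5 km/s = 180000 km/s
Propagation delay = 11449 / 180000 = 0.0636 s = 63.6056 ms
Processing delay = 0.1 ms
Total one-way latency = 63.7056 ms


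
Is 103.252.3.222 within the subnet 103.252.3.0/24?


Subnet network: 103.252.3.0
Test IP AND mask: 103.252.3.0
Yes, 103.252.3.222 is in 103.252.3.0/24


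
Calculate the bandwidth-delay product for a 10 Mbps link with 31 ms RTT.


BDP = bandwidth * RTT
= 10 Mbps * 31 ms
= 10 * 1e6 * 31 / 1000 bits
= 310000 bits
= 38750 bytes
= 37.8418 KB
BDP = 310000 bits (38750 bytes)


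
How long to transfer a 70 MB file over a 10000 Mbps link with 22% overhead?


Effective throughput = 10000 * (1 - 22/100) = 7800 Mbps
File size in Mb = 70 * 8 = 560 Mb
Time = 560 / 7800
Time = 0.0718 seconds


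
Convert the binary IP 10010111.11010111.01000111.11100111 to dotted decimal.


10010111 = 151
11010111 = 215
01000111 = 71
11100111 = 231
IP: 151.215.71.231


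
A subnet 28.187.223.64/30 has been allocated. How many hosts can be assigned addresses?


Host bits = 32 - 30 = 2
Total addresses = 2^2 = 4
Usable = total - 2 (network and broadcast)
Usable hosts: 2


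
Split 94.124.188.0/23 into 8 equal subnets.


New prefix = 23 + 3 = 26
Each subnet has 64 addresses
  94.124.188.0/26
  94.124.188.64/26
  94.124.188.128/26
  94.124.188.192/26
  94.124.189.0/26
  94.124.189.64/26
  94.124.189.128/26
  94.124.189.192/26
Subnets: 94.124.188.0/26, 94.124.188.64/26, 94.124.188.128/26, 94.124.188.192/26, 94.124.189.0/26, 94.124.189.64/26, 94.124.189.128/26, 94.124.189.192/26


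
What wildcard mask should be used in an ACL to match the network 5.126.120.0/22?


Subnet mask: 255.255.252.0
Wildcard = 255.255.255.255 - subnet mask
255 - 255 = 0
255 - 255 = 0
255 - 252 = 3
255 - 0 = 255
Wildcard: 0.0.3.255


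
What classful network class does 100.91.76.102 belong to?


First octet: 100
Binary: 01100100
0xxxxxxx -> Class A (1-126)
Class A, default mask 255.0.0.0 (/8)


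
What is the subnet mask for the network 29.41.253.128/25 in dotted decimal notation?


/25 means 25 network bits, 7 host bits
Binary: 11111111111111111111111110000000
Mask: 255.255.255.128


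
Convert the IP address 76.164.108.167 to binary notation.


76 = 01001100
164 = 10100100
108 = 01101100
167 = 10100111
Binary: 01001100.10100100.01101100.10100111


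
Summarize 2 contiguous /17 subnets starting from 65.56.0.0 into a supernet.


Original prefix: /17
Number of subnets: 2 = 2^1
New prefix = 17 - 1 = 16
Supernet: 65.56.0.0/16


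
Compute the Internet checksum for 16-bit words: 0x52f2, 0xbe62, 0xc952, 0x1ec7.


Sum all words (with carry folding):
+ 0x52f2 = 0x52f2
+ 0xbe62 = 0x1155
+ 0xc952 = 0xdaa7
+ 0x1ec7 = 0xf96e
One's complement: ~0xf96e
Checksum = 0x0691


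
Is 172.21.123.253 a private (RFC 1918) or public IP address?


RFC 1918 private ranges:
  10.0.0.0/8 (10.0.0.0 - 10.255.255.255)
  172.16.0.0/12 (172.16.0.0 - 172.31.255.255)
  192.168.0.0/16 (192.168.0.0 - 192.168.255.255)
Private (in 172.16.0.0/12)


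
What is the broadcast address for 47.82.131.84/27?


Network: 47.82.131.64/27
Host bits = 5
Set all host bits to 1:
Broadcast: 47.82.131.95


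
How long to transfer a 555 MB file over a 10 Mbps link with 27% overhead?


Effective throughput = 10 * (1 - 27/100) = 7.3 Mbps
File size in Mb = 555 * 8 = 4440 Mb
Time = 4440 / 7.3
Time = 608.2192 seconds


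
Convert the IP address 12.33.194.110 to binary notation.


12 = 00001100
33 = 00100001
194 = 11000010
110 = 01101110
Binary: 00001100.00100001.11000010.01101110


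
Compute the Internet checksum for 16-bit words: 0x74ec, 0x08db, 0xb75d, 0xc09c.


Sum all words (with carry folding):
+ 0x74ec = 0x74ec
+ 0x08db = 0x7dc7
+ 0xb75d = 0x3525
+ 0xc09c = 0xf5c1
One's complement: ~0xf5c1
Checksum = 0x0a3e
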